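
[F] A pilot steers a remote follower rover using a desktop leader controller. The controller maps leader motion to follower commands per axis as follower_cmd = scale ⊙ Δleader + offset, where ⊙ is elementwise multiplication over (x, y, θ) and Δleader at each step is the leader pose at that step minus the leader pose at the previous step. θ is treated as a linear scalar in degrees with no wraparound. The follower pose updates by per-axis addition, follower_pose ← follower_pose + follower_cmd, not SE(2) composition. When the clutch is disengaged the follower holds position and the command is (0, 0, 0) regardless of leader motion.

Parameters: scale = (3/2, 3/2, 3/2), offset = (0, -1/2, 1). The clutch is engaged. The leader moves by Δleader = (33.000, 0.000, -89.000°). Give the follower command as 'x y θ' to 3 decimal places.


49.500 -0.500 -132.500

axis x: 3/2·33.000 + 0 = 49.500
axis y: 3/2·0.000 + -1/2 = -0.500
axis θ: 3/2·-89.000 + 1 = -132.500


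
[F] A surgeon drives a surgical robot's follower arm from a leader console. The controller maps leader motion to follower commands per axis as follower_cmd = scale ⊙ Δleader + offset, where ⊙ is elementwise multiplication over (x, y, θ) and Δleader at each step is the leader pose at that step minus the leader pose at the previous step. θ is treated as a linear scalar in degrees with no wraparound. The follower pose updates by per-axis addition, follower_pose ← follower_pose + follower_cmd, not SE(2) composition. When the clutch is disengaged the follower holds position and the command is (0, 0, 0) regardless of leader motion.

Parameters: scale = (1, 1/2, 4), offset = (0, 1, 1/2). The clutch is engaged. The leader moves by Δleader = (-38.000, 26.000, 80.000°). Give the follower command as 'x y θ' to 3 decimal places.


-38.000 14.000 320.500

axis x: 1·-38.000 + 0 = -38.000
axis y: 1/2·26.000 + 1 = 14.000
axis θ: 4·80.000 + 1/2 = 320.500


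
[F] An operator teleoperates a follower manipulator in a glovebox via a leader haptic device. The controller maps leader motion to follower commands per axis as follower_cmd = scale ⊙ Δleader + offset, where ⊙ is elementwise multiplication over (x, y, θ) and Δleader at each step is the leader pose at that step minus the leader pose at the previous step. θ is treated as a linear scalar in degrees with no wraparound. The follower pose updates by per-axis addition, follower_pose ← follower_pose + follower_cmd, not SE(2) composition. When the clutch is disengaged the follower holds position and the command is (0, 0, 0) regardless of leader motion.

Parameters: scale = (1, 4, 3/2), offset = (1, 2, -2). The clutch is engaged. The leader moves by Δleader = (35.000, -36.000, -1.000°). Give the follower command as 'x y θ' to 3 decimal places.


axis x: 1·35.000 + 1 = 36.000
axis y: 4·-36.000 + 2 = -142.000
axis θ: 3/2·-1.000 + -2 = -3.500

36.000 -142.000 -3.500


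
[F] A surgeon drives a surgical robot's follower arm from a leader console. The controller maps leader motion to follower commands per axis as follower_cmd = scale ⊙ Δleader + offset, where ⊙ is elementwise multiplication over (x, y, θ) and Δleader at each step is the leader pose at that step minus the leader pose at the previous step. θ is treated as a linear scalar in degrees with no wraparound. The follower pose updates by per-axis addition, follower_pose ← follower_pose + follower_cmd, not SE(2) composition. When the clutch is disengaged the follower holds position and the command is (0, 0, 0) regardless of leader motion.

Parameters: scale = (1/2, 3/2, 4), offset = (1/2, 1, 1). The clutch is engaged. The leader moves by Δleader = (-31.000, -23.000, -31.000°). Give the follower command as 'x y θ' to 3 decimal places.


axis x: 1/2·-31.000 + 1/2 = -15.000
axis y: 3/2·-23.000 + 1 = -33.500
axis θ: 4·-31.000 + 1 = -123.000

-15.000 -33.500 -123.000


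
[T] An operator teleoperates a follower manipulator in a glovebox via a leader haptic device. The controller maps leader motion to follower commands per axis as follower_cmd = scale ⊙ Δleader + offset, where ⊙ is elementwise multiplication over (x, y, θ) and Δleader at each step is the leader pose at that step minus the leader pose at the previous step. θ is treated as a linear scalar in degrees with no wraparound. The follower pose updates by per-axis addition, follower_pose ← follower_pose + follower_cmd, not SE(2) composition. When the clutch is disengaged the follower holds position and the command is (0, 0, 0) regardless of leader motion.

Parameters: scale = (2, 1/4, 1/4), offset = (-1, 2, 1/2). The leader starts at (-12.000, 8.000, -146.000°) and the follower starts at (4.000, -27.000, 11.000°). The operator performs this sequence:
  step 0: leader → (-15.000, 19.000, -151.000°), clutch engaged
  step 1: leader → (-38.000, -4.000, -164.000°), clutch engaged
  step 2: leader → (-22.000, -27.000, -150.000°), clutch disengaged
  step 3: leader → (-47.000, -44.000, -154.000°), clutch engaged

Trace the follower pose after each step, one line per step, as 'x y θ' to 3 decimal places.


step 0: Δleader=(-3.000, 11.000, -5.000°), engaged; cmd=(-7.000, 4.750, -0.750°) → follower=(-3.000, -22.250, 10.250°)
step 1: Δleader=(-23.000, -23.000, -13.000°), engaged; cmd=(-47.000, -3.750, -2.750°) → follower=(-50.000, -26.000, 7.500°)
step 2: Δleader=(16.000, -23.000, 14.000°), disengaged; cmd=(0,0,0) → follower holds at (-50.000, -26.000, 7.500°)
step 3: Δleader=(-25.000, -17.000, -4.000°), engaged; cmd=(-51.000, -2.250, -0.500°) → follower=(-101.000, -28.250, 7.000°)

-3.000 -22.250 10.250
-50.000 -26.000 7.500
-50.000 -26.000 7.500
-101.000 -28.250 7.000


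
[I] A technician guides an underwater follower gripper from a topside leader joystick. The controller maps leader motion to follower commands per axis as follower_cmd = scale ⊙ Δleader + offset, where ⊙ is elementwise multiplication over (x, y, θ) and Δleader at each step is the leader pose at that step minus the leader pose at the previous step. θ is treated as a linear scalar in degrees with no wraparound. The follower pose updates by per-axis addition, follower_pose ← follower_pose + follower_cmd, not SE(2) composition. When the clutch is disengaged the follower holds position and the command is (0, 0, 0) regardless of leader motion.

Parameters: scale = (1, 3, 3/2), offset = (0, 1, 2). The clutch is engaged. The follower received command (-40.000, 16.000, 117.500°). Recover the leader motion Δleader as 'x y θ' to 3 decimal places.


axis x: (-40.000 − 0) / (1) = -40.000
axis y: (16.000 − 1) / (3) = 5.000
axis θ: (117.500 − 2) / (3/2) = 77.000

-40.000 5.000 77.000


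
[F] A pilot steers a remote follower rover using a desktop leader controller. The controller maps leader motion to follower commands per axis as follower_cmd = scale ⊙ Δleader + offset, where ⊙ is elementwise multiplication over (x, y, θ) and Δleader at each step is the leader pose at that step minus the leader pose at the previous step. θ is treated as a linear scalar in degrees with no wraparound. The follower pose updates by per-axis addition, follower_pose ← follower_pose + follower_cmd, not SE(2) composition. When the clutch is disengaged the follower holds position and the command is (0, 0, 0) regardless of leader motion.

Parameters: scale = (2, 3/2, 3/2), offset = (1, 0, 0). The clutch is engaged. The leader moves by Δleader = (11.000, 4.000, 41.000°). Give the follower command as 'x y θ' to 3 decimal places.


23.000 6.000 61.500

axis x: 2·11.000 + 1 = 23.000
axis y: 3/2·4.000 + 0 = 6.000
axis θ: 3/2·41.000 + 0 = 61.500


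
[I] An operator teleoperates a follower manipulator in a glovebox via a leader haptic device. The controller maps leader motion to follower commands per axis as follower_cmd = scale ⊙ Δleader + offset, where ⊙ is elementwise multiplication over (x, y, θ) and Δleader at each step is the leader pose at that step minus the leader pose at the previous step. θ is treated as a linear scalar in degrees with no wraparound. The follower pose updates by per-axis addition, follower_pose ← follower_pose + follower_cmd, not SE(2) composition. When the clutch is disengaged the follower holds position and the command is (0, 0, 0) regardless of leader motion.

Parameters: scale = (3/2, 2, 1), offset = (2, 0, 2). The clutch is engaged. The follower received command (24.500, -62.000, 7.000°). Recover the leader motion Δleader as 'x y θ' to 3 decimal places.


15.000 -31.000 5.000

axis x: (24.500 − 2) / (3/2) = 15.000
axis y: (-62.000 − 0) / (2) = -31.000
axis θ: (7.000 − 2) / (1) = 5.000


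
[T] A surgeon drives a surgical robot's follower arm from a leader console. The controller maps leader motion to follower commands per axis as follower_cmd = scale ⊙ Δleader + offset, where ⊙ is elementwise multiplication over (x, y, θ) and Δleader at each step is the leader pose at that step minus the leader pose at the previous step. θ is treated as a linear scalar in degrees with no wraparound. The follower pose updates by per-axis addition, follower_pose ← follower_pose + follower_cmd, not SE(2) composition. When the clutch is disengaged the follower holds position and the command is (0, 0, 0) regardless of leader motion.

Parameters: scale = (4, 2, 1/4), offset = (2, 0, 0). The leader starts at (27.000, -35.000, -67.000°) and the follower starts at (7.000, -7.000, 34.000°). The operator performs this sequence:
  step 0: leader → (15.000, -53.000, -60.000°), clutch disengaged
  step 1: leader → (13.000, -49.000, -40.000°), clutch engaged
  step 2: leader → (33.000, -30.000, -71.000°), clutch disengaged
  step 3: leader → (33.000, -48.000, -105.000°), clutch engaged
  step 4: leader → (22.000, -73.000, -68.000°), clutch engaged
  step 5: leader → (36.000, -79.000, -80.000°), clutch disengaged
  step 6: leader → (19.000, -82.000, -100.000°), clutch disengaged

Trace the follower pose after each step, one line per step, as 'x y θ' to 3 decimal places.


step 0: Δleader=(-12.000, -18.000, 7.000°), disengaged; cmd=(0,0,0) → follower holds at (7.000, -7.000, 34.000°)
step 1: Δleader=(-2.000, 4.000, 20.000°), engaged; cmd=(-6.000, 8.000, 5.000°) → follower=(1.000, 1.000, 39.000°)
step 2: Δleader=(20.000, 19.000, -31.000°), disengaged; cmd=(0,0,0) → follower holds at (1.000, 1.000, 39.000°)
step 3: Δleader=(0.000, -18.000, -34.000°), engaged; cmd=(2.000, -36.000, -8.500°) → follower=(3.000, -35.000, 30.500°)
step 4: Δleader=(-11.000, -25.000, 37.000°), engaged; cmd=(-42.000, -50.000, 9.250°) → follower=(-39.000, -85.000, 39.750°)
step 5: Δleader=(14.000, -6.000, -12.000°), disengaged; cmd=(0,0,0) → follower holds at (-39.000, -85.000, 39.750°)
step 6: Δleader=(-17.000, -3.000, -20.000°), disengaged; cmd=(0,0,0) → follower holds at (-39.000, -85.000, 39.750°)

7.000 -7.000 34.000
1.000 1.000 39.000
1.000 1.000 39.000
3.000 -35.000 30.500
-39.000 -85.000 39.750
-39.000 -85.000 39.750
-39.000 -85.000 39.750


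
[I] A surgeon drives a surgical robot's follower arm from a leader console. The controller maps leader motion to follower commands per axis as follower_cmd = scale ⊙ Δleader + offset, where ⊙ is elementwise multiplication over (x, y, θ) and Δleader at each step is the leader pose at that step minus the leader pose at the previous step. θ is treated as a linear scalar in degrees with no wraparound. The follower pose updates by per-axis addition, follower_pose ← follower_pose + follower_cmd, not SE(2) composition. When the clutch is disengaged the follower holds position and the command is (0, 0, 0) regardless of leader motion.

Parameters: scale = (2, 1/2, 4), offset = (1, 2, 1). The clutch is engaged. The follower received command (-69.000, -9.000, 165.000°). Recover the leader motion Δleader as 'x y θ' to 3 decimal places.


-35.000 -22.000 41.000

axis x: (-69.000 − 1) / (2) = -35.000
axis y: (-9.000 − 2) / (1/2) = -22.000
axis θ: (165.000 − 1) / (4) = 41.000


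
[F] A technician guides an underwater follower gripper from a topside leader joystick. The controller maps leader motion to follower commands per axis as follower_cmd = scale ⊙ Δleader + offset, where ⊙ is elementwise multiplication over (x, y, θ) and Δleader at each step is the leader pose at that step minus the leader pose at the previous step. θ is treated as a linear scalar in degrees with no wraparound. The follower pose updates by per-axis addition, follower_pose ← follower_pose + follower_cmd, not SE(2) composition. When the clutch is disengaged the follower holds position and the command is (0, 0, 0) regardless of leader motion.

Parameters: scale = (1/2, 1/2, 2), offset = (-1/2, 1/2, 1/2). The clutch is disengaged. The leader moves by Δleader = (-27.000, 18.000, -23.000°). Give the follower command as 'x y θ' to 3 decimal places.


clutch disengaged → follower holds; cmd = (0, 0, 0)

0.000 0.000 0.000


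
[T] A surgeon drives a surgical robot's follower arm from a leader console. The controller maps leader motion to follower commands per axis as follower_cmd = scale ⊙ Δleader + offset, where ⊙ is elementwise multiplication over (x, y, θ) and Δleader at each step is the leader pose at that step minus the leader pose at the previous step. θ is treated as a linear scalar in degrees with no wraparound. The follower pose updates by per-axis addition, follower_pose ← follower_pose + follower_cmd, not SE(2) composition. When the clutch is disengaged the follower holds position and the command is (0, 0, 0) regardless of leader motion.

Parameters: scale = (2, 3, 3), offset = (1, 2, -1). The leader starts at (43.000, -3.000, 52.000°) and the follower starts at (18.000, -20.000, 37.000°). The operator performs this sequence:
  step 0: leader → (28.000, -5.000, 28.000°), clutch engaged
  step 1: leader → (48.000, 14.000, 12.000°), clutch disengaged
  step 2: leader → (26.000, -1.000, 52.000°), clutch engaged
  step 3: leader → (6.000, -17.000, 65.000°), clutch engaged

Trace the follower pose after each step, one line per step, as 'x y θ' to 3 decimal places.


-11.000 -24.000 -36.000
-11.000 -24.000 -36.000
-54.000 -67.000 83.000
-93.000 -113.000 121.000

step 0: Δleader=(-15.000, -2.000, -24.000°), engaged; cmd=(-29.000, -4.000, -73.000°) → follower=(-11.000, -24.000, -36.000°)
step 1: Δleader=(20.000, 19.000, -16.000°), disengaged; cmd=(0,0,0) → follower holds at (-11.000, -24.000, -36.000°)
step 2: Δleader=(-22.000, -15.000, 40.000°), engaged; cmd=(-43.000, -43.000, 119.000°) → follower=(-54.000, -67.000, 83.000°)
step 3: Δleader=(-20.000, -16.000, 13.000°), engaged; cmd=(-39.000, -46.000, 38.000°) → follower=(-93.000, -113.000, 121.000°)


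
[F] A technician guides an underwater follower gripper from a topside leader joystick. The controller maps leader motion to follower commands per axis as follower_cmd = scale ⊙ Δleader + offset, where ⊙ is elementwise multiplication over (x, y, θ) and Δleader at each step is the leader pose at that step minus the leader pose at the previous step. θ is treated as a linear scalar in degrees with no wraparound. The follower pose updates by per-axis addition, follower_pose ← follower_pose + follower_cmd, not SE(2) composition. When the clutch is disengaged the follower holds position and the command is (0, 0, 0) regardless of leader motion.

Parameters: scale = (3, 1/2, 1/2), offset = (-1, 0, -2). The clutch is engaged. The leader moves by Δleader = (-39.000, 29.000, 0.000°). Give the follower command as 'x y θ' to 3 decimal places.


-118.000 14.500 -2.000

axis x: 3·-39.000 + -1 = -118.000
axis y: 1/2·29.000 + 0 = 14.500
axis θ: 1/2·0.000 + -2 = -2.000


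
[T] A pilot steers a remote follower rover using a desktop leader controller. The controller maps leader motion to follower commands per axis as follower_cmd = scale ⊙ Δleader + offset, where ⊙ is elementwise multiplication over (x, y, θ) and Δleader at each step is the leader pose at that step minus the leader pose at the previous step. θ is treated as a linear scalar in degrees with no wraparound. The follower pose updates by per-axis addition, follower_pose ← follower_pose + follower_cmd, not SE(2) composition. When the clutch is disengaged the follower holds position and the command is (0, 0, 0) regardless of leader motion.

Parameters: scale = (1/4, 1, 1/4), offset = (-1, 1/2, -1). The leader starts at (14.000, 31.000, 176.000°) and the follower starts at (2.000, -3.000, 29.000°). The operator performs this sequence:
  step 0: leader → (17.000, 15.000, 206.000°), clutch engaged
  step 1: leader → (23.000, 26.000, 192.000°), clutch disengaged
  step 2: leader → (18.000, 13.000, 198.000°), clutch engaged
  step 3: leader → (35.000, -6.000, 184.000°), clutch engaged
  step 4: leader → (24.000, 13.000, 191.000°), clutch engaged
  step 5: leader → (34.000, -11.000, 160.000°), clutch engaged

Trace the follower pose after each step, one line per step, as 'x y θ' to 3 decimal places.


step 0: Δleader=(3.000, -16.000, 30.000°), engaged; cmd=(-0.250, -15.500, 6.500°) → follower=(1.750, -18.500, 35.500°)
step 1: Δleader=(6.000, 11.000, -14.000°), disengaged; cmd=(0,0,0) → follower holds at (1.750, -18.500, 35.500°)
step 2: Δleader=(-5.000, -13.000, 6.000°), engaged; cmd=(-2.250, -12.500, 0.500°) → follower=(-0.500, -31.000, 36.000°)
step 3: Δleader=(17.000, -19.000, -14.000°), engaged; cmd=(3.250, -18.500, -4.500°) → follower=(2.750, -49.500, 31.500°)
step 4: Δleader=(-11.000, 19.000, 7.000°), engaged; cmd=(-3.750, 19.500, 0.750°) → follower=(-1.000, -30.000, 32.250°)
step 5: Δleader=(10.000, -24.000, -31.000°), engaged; cmd=(1.500, -23.500, -8.750°) → follower=(0.500, -53.500, 23.500°)

1.750 -18.500 35.500
1.750 -18.500 35.500
-0.500 -31.000 36.000
2.750 -49.500 31.500
-1.000 -30.000 32.250
0.500 -53.500 23.500


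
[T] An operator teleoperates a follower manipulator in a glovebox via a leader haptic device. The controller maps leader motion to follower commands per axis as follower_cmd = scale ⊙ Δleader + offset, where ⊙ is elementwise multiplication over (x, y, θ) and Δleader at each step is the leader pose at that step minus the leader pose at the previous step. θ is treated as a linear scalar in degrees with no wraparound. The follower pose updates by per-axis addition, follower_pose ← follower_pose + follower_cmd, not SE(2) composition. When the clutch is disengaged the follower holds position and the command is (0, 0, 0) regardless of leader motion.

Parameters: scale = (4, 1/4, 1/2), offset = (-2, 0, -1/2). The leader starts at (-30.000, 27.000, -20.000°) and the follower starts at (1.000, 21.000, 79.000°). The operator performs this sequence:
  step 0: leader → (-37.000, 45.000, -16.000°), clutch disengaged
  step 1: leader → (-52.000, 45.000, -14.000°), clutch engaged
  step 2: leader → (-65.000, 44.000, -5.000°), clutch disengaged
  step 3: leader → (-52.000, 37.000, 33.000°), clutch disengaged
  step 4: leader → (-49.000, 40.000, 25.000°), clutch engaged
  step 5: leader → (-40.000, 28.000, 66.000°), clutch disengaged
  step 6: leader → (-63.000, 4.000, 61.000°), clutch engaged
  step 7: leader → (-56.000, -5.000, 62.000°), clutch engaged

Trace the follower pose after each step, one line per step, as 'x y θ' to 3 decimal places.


step 0: Δleader=(-7.000, 18.000, 4.000°), disengaged; cmd=(0,0,0) → follower holds at (1.000, 21.000, 79.000°)
step 1: Δleader=(-15.000, 0.000, 2.000°), engaged; cmd=(-62.000, 0.000, 0.500°) → follower=(-61.000, 21.000, 79.500°)
step 2: Δleader=(-13.000, -1.000, 9.000°), disengaged; cmd=(0,0,0) → follower holds at (-61.000, 21.000, 79.500°)
step 3: Δleader=(13.000, -7.000, 38.000°), disengaged; cmd=(0,0,0) → follower holds at (-61.000, 21.000, 79.500°)
step 4: Δleader=(3.000, 3.000, -8.000°), engaged; cmd=(10.000, 0.750, -4.500°) → follower=(-51.000, 21.750, 75.000°)
step 5: Δleader=(9.000, -12.000, 41.000°), disengaged; cmd=(0,0,0) → follower holds at (-51.000, 21.750, 75.000°)
step 6: Δleader=(-23.000, -24.000, -5.000°), engaged; cmd=(-94.000, -6.000, -3.000°) → follower=(-145.000, 15.750, 72.000°)
step 7: Δleader=(7.000, -9.000, 1.000°), engaged; cmd=(26.000, -2.250, 0.000°) → follower=(-119.000, 13.500, 72.000°)

1.000 21.000 79.000
-61.000 21.000 79.500
-61.000 21.000 79.500
-61.000 21.000 79.500
-51.000 21.750 75.000
-51.000 21.750 75.000
-145.000 15.750 72.000
-119.000 13.500 72.000


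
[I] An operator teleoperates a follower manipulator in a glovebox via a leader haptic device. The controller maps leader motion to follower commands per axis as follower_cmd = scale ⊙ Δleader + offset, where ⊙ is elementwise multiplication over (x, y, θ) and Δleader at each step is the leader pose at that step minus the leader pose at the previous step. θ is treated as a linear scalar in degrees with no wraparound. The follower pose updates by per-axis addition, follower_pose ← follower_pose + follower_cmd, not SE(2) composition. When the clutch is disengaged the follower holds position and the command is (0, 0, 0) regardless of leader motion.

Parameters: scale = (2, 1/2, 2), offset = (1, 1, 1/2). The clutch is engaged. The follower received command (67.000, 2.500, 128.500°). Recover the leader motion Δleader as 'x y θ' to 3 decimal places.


axis x: (67.000 − 1) / (2) = 33.000
axis y: (2.500 − 1) / (1/2) = 3.000
axis θ: (128.500 − 1/2) / (2) = 64.000

33.000 3.000 64.000


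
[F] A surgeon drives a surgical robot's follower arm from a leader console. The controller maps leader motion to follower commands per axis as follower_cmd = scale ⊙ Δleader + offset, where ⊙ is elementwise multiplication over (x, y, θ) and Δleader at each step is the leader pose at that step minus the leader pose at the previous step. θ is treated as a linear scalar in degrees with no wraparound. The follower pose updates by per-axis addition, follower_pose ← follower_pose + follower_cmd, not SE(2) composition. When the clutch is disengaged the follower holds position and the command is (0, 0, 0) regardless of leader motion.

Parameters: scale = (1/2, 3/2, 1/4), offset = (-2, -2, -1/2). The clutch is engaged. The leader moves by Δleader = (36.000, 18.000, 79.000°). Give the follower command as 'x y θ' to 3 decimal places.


16.000 25.000 19.250

axis x: 1/2·36.000 + -2 = 16.000
axis y: 3/2·18.000 + -2 = 25.000
axis θ: 1/4·79.000 + -1/2 = 19.250


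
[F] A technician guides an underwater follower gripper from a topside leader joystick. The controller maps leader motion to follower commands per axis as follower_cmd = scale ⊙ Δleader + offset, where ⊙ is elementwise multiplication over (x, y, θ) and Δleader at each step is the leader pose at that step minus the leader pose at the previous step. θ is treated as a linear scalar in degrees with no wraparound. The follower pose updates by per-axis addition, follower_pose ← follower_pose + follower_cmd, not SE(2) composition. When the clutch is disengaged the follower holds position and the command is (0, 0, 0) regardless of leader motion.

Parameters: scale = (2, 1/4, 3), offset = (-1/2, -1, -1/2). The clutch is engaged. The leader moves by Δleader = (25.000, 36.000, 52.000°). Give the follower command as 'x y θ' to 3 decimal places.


49.500 8.000 155.500

axis x: 2·25.000 + -1/2 = 49.500
axis y: 1/4·36.000 + -1 = 8.000
axis θ: 3·52.000 + -1/2 = 155.500


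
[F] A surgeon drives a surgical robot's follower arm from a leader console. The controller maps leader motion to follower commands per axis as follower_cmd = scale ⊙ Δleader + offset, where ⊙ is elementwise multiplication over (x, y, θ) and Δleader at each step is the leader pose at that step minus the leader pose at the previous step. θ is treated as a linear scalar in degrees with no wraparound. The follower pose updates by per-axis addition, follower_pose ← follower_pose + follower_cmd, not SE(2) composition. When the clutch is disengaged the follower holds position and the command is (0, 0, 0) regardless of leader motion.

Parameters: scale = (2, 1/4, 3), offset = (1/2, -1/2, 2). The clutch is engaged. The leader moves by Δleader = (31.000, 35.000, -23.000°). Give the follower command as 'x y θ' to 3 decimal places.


62.500 8.250 -67.000

axis x: 2·31.000 + 1/2 = 62.500
axis y: 1/4·35.000 + -1/2 = 8.250
axis θ: 3·-23.000 + 2 = -67.000


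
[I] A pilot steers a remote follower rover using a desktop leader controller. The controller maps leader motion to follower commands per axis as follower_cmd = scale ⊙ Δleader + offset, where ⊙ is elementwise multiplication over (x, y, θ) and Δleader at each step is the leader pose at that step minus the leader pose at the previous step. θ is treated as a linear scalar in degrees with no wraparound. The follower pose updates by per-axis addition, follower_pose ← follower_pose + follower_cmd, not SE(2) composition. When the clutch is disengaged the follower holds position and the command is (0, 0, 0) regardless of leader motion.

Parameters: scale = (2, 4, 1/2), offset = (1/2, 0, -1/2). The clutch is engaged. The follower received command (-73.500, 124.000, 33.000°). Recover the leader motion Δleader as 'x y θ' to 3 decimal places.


axis x: (-73.500 − 1/2) / (2) = -37.000
axis y: (124.000 − 0) / (4) = 31.000
axis θ: (33.000 − -1/2) / (1/2) = 67.000

-37.000 31.000 67.000


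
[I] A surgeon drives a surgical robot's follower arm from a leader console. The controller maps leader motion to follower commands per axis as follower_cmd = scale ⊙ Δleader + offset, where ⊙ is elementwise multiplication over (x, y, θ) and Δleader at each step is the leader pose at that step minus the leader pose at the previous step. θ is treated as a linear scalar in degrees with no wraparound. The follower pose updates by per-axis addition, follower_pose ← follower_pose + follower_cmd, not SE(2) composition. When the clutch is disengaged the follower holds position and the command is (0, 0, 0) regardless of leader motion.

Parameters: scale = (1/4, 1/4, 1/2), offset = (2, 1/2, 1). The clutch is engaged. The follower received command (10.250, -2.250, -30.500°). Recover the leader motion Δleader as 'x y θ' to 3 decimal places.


axis x: (10.250 − 2) / (1/4) = 33.000
axis y: (-2.250 − 1/2) / (1/4) = -11.000
axis θ: (-30.500 − 1) / (1/2) = -63.000

33.000 -11.000 -63.000


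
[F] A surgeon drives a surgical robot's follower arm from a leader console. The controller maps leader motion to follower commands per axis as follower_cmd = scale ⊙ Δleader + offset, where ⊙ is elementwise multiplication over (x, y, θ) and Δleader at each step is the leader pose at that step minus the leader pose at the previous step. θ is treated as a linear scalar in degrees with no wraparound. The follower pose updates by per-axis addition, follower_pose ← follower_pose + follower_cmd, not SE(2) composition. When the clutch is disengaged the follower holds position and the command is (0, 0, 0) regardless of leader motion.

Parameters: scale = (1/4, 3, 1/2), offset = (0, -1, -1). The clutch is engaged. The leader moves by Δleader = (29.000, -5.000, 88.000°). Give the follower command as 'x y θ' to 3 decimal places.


axis x: 1/4·29.000 + 0 = 7.250
axis y: 3·-5.000 + -1 = -16.000
axis θ: 1/2·88.000 + -1 = 43.000

7.250 -16.000 43.000


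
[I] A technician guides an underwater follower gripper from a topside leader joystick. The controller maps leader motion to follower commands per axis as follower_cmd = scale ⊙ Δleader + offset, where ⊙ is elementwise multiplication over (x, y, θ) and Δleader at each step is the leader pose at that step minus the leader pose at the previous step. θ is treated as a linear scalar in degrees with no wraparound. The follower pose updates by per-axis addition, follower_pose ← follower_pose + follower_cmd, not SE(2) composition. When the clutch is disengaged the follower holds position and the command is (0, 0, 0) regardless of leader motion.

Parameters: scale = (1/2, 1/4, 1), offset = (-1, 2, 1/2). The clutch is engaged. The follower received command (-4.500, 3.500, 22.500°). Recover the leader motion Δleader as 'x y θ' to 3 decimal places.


axis x: (-4.500 − -1) / (1/2) = -7.000
axis y: (3.500 − 2) / (1/4) = 6.000
axis θ: (22.500 − 1/2) / (1) = 22.000

-7.000 6.000 22.000


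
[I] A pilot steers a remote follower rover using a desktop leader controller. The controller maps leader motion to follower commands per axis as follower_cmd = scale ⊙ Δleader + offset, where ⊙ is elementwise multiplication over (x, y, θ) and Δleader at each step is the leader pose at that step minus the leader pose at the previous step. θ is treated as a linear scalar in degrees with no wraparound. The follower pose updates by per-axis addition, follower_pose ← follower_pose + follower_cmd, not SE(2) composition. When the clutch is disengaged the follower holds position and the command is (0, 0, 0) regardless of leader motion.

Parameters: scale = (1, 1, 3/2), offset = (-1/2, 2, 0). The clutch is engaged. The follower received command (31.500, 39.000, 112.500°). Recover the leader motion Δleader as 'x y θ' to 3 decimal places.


axis x: (31.500 − -1/2) / (1) = 32.000
axis y: (39.000 − 2) / (1) = 37.000
axis θ: (112.500 − 0) / (3/2) = 75.000

32.000 37.000 75.000


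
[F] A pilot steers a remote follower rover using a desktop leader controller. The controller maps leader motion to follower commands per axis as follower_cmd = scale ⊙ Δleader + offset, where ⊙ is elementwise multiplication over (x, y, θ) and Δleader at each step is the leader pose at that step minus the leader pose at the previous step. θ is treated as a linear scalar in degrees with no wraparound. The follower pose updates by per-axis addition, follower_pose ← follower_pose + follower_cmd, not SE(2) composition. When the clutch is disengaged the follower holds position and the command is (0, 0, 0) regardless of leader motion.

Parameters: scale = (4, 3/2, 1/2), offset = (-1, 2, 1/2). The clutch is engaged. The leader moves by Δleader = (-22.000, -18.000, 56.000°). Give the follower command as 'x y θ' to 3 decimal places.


-89.000 -25.000 28.500

axis x: 4·-22.000 + -1 = -89.000
axis y: 3/2·-18.000 + 2 = -25.000
axis θ: 1/2·56.000 + 1/2 = 28.500


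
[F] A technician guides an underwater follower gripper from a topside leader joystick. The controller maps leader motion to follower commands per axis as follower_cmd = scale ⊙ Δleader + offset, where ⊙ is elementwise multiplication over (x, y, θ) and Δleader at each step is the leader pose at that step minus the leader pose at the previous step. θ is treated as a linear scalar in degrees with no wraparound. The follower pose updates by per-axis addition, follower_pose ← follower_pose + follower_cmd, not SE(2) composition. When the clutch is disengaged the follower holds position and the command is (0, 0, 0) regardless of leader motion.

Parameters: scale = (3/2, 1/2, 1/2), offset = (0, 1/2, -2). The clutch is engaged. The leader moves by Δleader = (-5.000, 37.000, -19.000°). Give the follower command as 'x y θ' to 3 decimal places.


-7.500 19.000 -11.500

axis x: 3/2·-5.000 + 0 = -7.500
axis y: 1/2·37.000 + 1/2 = 19.000
axis θ: 1/2·-19.000 + -2 = -11.500


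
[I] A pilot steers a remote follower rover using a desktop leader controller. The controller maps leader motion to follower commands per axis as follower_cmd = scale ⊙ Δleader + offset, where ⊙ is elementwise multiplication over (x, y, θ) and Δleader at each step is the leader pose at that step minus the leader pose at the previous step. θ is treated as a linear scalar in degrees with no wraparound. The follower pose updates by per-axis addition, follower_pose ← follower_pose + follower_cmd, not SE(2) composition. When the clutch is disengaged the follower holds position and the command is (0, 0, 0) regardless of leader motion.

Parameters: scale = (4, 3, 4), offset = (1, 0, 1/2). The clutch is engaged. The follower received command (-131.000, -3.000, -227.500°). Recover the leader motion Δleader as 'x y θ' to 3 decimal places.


-33.000 -1.000 -57.000

axis x: (-131.000 − 1) / (4) = -33.000
axis y: (-3.000 − 0) / (3) = -1.000
axis θ: (-227.500 − 1/2) / (4) = -57.000


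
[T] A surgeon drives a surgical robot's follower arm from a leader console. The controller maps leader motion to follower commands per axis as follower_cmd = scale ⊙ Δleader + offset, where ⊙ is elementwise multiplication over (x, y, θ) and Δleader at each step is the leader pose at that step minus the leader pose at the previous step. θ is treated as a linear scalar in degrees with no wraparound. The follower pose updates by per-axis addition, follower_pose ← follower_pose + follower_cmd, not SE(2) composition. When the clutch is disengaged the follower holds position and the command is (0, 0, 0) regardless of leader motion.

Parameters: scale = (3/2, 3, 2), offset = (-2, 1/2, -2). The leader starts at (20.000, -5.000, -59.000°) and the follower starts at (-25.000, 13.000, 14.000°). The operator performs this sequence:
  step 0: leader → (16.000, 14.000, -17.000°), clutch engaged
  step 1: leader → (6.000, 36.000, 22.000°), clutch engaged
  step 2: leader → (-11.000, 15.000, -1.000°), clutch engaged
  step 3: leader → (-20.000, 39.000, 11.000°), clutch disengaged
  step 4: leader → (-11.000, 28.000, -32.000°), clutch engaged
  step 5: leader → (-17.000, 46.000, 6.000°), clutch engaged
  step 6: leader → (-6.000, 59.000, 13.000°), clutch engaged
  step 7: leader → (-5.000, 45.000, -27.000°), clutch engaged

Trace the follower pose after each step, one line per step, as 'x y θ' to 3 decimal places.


step 0: Δleader=(-4.000, 19.000, 42.000°), engaged; cmd=(-8.000, 57.500, 82.000°) → follower=(-33.000, 70.500, 96.000°)
step 1: Δleader=(-10.000, 22.000, 39.000°), engaged; cmd=(-17.000, 66.500, 76.000°) → follower=(-50.000, 137.000, 172.000°)
step 2: Δleader=(-17.000, -21.000, -23.000°), engaged; cmd=(-27.500, -62.500, -48.000°) → follower=(-77.500, 74.500, 124.000°)
step 3: Δleader=(-9.000, 24.000, 12.000°), disengaged; cmd=(0,0,0) → follower holds at (-77.500, 74.500, 124.000°)
step 4: Δleader=(9.000, -11.000, -43.000°), engaged; cmd=(11.500, -32.500, -88.000°) → follower=(-66.000, 42.000, 36.000°)
step 5: Δleader=(-6.000, 18.000, 38.000°), engaged; cmd=(-11.000, 54.500, 74.000°) → follower=(-77.000, 96.500, 110.000°)
step 6: Δleader=(11.000, 13.000, 7.000°), engaged; cmd=(14.500, 39.500, 12.000°) → follower=(-62.500, 136.000, 122.000°)
step 7: Δleader=(1.000, -14.000, -40.000°), engaged; cmd=(-0.500, -41.500, -82.000°) → follower=(-63.000, 94.500, 40.000°)

-33.000 70.500 96.000
-50.000 137.000 172.000
-77.500 74.500 124.000
-77.500 74.500 124.000
-66.000 42.000 36.000
-77.000 96.500 110.000
-62.500 136.000 122.000
-63.000 94.500 40.000


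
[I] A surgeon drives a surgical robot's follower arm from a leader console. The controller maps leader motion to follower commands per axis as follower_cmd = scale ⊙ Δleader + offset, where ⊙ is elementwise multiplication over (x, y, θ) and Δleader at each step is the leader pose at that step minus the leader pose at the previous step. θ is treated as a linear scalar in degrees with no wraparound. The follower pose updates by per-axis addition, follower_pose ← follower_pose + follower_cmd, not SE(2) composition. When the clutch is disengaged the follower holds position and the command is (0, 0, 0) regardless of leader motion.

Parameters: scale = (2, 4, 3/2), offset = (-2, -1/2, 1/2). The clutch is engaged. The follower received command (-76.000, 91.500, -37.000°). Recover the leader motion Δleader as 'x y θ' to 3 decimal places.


-37.000 23.000 -25.000

axis x: (-76.000 − -2) / (2) = -37.000
axis y: (91.500 − -1/2) / (4) = 23.000
axis θ: (-37.000 − 1/2) / (3/2) = -25.000


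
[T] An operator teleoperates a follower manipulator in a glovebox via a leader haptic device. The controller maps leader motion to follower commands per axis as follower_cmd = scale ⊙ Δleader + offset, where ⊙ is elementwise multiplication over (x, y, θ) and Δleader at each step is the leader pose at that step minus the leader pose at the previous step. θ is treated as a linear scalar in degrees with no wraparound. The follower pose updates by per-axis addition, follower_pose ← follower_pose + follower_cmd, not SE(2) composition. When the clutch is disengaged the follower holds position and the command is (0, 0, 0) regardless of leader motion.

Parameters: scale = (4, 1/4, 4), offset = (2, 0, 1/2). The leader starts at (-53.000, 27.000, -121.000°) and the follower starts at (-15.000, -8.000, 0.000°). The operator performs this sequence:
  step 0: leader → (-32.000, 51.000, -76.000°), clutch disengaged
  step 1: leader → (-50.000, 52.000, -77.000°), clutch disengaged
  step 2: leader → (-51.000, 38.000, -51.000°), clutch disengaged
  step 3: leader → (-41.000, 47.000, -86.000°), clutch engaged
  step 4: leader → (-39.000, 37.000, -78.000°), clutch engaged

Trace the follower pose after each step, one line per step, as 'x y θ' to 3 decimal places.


step 0: Δleader=(21.000, 24.000, 45.000°), disengaged; cmd=(0,0,0) → follower holds at (-15.000, -8.000, 0.000°)
step 1: Δleader=(-18.000, 1.000, -1.000°), disengaged; cmd=(0,0,0) → follower holds at (-15.000, -8.000, 0.000°)
step 2: Δleader=(-1.000, -14.000, 26.000°), disengaged; cmd=(0,0,0) → follower holds at (-15.000, -8.000, 0.000°)
step 3: Δleader=(10.000, 9.000, -35.000°), engaged; cmd=(42.000, 2.250, -139.500°) → follower=(27.000, -5.750, -139.500°)
step 4: Δleader=(2.000, -10.000, 8.000°), engaged; cmd=(10.000, -2.500, 32.500°) → follower=(37.000, -8.250, -107.000°)

-15.000 -8.000 0.000
-15.000 -8.000 0.000
-15.000 -8.000 0.000
27.000 -5.750 -139.500
37.000 -8.250 -107.000


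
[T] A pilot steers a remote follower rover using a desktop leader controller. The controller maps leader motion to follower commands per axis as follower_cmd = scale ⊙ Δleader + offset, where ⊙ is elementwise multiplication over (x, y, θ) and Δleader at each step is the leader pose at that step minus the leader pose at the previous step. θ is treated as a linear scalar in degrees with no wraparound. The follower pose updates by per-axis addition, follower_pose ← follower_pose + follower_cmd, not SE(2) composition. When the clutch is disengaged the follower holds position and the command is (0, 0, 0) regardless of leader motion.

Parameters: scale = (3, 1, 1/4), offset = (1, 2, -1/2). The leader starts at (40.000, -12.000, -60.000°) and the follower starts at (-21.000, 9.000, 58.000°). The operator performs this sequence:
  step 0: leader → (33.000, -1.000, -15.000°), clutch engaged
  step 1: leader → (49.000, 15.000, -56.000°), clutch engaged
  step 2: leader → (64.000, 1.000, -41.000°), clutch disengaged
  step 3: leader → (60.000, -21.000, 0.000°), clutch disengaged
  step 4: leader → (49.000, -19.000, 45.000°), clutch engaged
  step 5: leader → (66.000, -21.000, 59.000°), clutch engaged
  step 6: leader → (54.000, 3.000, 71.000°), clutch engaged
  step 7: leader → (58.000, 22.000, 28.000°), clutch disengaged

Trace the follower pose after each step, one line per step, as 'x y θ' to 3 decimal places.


step 0: Δleader=(-7.000, 11.000, 45.000°), engaged; cmd=(-20.000, 13.000, 10.750°) → follower=(-41.000, 22.000, 68.750°)
step 1: Δleader=(16.000, 16.000, -41.000°), engaged; cmd=(49.000, 18.000, -10.750°) → follower=(8.000, 40.000, 58.000°)
step 2: Δleader=(15.000, -14.000, 15.000°), disengaged; cmd=(0,0,0) → follower holds at (8.000, 40.000, 58.000°)
step 3: Δleader=(-4.000, -22.000, 41.000°), disengaged; cmd=(0,0,0) → follower holds at (8.000, 40.000, 58.000°)
step 4: Δleader=(-11.000, 2.000, 45.000°), engaged; cmd=(-32.000, 4.000, 10.750°) → follower=(-24.000, 44.000, 68.750°)
step 5: Δleader=(17.000, -2.000, 14.000°), engaged; cmd=(52.000, 0.000, 3.000°) → follower=(28.000, 44.000, 71.750°)
step 6: Δleader=(-12.000, 24.000, 12.000°), engaged; cmd=(-35.000, 26.000, 2.500°) → follower=(-7.000, 70.000, 74.250°)
step 7: Δleader=(4.000, 19.000, -43.000°), disengaged; cmd=(0,0,0) → follower holds at (-7.000, 70.000, 74.250°)

-41.000 22.000 68.750
8.000 40.000 58.000
8.000 40.000 58.000
8.000 40.000 58.000
-24.000 44.000 68.750
28.000 44.000 71.750
-7.000 70.000 74.250
-7.000 70.000 74.250
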